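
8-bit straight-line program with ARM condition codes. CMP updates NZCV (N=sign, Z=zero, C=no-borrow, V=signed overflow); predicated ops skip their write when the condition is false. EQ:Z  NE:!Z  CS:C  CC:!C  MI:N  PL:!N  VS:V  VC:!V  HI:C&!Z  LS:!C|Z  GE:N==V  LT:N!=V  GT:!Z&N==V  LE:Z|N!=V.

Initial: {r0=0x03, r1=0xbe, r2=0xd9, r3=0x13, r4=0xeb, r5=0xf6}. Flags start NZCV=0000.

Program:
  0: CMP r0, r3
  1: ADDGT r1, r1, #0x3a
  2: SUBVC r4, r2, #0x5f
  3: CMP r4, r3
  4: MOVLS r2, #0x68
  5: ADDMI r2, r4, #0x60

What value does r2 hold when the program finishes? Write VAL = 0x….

0: ✓ CMP  NZCV=1000
1: · ADDGT
2: ✓ SUBVC  r4←0x7a
3: ✓ CMP  NZCV=0010
4: · MOVLS
5: · ADDMI

VAL = 0xd9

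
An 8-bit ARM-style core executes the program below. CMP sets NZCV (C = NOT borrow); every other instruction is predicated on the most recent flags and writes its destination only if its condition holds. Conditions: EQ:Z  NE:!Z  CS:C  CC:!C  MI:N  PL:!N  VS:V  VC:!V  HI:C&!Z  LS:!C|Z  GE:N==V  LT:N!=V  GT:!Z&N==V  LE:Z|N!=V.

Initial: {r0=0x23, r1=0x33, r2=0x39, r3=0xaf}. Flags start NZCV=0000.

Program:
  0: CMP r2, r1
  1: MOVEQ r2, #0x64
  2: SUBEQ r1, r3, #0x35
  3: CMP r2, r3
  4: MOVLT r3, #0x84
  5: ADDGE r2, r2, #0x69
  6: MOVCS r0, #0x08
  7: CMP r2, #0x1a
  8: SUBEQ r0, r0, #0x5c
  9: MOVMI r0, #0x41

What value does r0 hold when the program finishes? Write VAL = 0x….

VAL = 0x41

0: ✓ CMP  NZCV=0010
1: · MOVEQ
2: · SUBEQ
3: ✓ CMP  NZCV=1001
4: · MOVLT
5: ✓ ADDGE  r2←0xa2
6: · MOVCS
7: ✓ CMP  NZCV=1010
8: · SUBEQ
9: ✓ MOVMI  r0←0x41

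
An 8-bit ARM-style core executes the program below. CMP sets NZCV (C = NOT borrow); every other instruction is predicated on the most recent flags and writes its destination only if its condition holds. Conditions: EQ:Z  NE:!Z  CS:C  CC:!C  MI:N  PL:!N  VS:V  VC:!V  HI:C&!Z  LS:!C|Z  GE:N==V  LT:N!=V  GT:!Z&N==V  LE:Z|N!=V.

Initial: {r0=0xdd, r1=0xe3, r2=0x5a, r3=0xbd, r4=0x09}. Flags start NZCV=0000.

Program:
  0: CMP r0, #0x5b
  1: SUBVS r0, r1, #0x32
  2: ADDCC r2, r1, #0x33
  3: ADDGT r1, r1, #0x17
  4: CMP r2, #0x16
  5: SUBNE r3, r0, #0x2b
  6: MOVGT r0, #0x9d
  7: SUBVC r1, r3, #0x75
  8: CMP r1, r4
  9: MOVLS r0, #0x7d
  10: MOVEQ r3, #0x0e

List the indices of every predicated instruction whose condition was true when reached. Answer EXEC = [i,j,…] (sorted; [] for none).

EXEC = [5,6,7]

0: ✓ CMP  NZCV=1010
1: · SUBVS
2: · ADDCC
3: · ADDGT
4: ✓ CMP  NZCV=0010
5: ✓ SUBNE  r3←0xb2
6: ✓ MOVGT  r0←0x9d
7: ✓ SUBVC  r1←0x3d
8: ✓ CMP  NZCV=0010
9: · MOVLS
10: · MOVEQ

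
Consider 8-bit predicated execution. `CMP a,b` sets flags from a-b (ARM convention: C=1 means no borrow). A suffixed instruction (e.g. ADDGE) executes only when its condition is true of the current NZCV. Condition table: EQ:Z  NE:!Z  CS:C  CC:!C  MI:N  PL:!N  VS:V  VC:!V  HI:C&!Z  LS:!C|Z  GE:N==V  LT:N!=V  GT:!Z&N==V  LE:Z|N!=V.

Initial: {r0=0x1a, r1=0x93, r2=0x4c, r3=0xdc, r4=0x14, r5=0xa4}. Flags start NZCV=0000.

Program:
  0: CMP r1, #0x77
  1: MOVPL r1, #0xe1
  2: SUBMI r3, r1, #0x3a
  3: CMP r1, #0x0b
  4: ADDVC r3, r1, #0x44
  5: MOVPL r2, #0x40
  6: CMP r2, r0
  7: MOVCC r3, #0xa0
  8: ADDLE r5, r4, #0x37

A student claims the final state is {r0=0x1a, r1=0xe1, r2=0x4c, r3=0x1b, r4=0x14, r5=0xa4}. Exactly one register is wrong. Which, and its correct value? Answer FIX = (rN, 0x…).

FIX = (r3, 0x25)

[0] flags=0011 → (cmp)
[1] flags=0011 PL?T → r1=0xe1
[2] flags=0011 MI?F → skip
[3] flags=1010 → (cmp)
[4] flags=1010 VC?T → r3=0x25
[5] flags=1010 PL?F → skip
[6] flags=0010 → (cmp)
[7] flags=0010 CC?F → skip
[8] flags=0010 LE?F → skip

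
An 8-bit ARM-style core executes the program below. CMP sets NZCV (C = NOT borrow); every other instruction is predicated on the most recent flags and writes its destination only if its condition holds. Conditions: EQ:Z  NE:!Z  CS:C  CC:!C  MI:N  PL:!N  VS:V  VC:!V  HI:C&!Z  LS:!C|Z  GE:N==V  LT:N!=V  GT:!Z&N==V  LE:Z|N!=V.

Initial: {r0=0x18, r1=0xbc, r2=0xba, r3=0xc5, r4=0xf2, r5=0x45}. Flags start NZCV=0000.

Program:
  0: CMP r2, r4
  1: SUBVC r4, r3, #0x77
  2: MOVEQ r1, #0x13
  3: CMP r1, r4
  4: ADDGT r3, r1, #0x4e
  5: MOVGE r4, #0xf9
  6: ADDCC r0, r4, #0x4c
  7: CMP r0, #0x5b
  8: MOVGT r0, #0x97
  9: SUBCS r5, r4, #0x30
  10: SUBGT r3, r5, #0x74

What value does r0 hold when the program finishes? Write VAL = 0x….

0: ✓ CMP  NZCV=1000
1: ✓ SUBVC  r4←0x4e
2: · MOVEQ
3: ✓ CMP  NZCV=0011
4: · ADDGT
5: · MOVGE
6: · ADDCC
7: ✓ CMP  NZCV=1000
8: · MOVGT
9: · SUBCS
10: · SUBGT

VAL = 0x18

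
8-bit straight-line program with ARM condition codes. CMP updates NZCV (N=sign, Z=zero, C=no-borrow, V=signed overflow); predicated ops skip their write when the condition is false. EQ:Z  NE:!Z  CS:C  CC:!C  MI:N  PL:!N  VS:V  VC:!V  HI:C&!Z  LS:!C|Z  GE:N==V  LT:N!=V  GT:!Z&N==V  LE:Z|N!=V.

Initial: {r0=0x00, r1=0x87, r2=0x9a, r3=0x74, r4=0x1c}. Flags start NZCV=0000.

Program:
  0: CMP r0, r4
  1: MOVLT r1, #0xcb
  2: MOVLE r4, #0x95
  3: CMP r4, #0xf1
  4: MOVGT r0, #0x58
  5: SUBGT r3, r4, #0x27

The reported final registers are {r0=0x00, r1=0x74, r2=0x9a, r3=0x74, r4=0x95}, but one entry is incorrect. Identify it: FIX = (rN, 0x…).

0: ✓ CMP  NZCV=1000
1: ✓ MOVLT  r1←0xcb
2: ✓ MOVLE  r4←0x95
3: ✓ CMP  NZCV=1000
4: · MOVGT
5: · SUBGT

FIX = (r1, 0xcb)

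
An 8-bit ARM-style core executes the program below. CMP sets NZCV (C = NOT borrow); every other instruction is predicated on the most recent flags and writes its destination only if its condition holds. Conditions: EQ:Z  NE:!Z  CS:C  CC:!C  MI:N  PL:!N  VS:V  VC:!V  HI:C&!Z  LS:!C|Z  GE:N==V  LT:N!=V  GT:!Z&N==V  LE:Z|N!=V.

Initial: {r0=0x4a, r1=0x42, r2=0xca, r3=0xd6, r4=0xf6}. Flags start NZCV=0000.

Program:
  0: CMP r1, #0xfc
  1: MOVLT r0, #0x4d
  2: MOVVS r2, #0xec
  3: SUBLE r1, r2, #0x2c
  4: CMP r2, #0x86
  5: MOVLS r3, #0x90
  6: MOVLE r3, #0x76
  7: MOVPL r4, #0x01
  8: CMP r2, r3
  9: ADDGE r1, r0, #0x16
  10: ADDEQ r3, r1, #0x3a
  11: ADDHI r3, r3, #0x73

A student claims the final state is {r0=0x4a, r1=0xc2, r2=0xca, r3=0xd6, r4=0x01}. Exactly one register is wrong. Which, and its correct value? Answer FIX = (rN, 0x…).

0: ✓ CMP  NZCV=0000
1: · MOVLT
2: · MOVVS
3: · SUBLE
4: ✓ CMP  NZCV=0010
5: · MOVLS
6: · MOVLE
7: ✓ MOVPL  r4←0x01
8: ✓ CMP  NZCV=1000
9: · ADDGE
10: · ADDEQ
11: · ADDHI

FIX = (r1, 0x42)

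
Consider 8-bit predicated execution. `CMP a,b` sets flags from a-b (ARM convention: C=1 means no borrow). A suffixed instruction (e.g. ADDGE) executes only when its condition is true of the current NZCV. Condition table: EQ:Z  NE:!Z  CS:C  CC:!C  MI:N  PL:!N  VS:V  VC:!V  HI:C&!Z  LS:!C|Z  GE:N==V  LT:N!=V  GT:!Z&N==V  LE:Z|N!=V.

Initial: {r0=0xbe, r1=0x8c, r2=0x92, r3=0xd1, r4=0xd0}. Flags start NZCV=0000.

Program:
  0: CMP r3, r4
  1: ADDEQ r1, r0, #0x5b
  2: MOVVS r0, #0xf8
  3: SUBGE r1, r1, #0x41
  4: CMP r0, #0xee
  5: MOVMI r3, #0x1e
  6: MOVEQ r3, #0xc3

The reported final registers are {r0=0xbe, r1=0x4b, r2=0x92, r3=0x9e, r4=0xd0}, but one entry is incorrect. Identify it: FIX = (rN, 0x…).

FIX = (r3, 0x1e)

0: ✓ CMP  NZCV=0010
1: · ADDEQ
2: · MOVVS
3: ✓ SUBGE  r1←0x4b
4: ✓ CMP  NZCV=1000
5: ✓ MOVMI  r3←0x1e
6: · MOVEQ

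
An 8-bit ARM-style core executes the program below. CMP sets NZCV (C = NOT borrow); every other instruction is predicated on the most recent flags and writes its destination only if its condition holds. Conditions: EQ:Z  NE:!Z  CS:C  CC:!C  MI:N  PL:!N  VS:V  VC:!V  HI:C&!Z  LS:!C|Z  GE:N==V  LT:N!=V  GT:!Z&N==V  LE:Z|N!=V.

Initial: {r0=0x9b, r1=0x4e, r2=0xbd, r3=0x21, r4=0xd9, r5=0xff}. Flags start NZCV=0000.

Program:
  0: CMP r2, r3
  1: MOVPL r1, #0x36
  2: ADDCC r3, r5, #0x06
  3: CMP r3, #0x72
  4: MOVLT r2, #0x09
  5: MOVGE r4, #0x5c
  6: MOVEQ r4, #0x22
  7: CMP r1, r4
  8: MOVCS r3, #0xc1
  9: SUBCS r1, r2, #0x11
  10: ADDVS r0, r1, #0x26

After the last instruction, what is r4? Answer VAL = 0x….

VAL = 0xd9

[0] flags=1010 → (cmp)
[1] flags=1010 PL?F → skip
[2] flags=1010 CC?F → skip
[3] flags=1000 → (cmp)
[4] flags=1000 LT?T → r2=0x09
[5] flags=1000 GE?F → skip
[6] flags=1000 EQ?F → skip
[7] flags=0000 → (cmp)
[8] flags=0000 CS?F → skip
[9] flags=0000 CS?F → skip
[10] flags=0000 VS?F → skip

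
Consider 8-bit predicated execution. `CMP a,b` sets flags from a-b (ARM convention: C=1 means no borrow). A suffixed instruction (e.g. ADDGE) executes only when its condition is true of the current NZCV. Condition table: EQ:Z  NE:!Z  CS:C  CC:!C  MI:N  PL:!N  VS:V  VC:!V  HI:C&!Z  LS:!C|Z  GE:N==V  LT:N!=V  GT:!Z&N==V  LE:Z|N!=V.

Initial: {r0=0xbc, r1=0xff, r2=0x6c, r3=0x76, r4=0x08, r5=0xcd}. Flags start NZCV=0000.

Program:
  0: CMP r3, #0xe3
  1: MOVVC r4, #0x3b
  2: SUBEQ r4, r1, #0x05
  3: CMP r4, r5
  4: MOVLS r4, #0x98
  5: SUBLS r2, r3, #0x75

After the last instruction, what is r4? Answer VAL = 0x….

VAL = 0x98

0: ✓ CMP  NZCV=1001
1: · MOVVC
2: · SUBEQ
3: ✓ CMP  NZCV=0000
4: ✓ MOVLS  r4←0x98
5: ✓ SUBLS  r2←0x01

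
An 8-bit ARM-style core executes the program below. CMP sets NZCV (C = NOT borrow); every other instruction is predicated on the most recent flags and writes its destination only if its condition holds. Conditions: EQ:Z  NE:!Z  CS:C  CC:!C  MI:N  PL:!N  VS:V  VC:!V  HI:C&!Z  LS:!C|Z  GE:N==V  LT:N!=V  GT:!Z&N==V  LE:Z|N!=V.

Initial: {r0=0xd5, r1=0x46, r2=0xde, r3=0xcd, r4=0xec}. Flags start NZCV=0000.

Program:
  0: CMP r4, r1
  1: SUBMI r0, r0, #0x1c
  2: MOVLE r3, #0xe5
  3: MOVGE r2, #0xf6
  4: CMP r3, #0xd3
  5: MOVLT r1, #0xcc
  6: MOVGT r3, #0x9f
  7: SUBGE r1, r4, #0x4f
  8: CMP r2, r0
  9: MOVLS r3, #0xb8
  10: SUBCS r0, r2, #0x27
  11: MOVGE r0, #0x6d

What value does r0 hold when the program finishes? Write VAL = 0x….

VAL = 0x6d

[0] flags=1010 → (cmp)
[1] flags=1010 MI?T → r0=0xb9
[2] flags=1010 LE?T → r3=0xe5
[3] flags=1010 GE?F → skip
[4] flags=0010 → (cmp)
[5] flags=0010 LT?F → skip
[6] flags=0010 GT?T → r3=0x9f
[7] flags=0010 GE?T → r1=0x9d
[8] flags=0010 → (cmp)
[9] flags=0010 LS?F → skip
[10] flags=0010 CS?T → r0=0xb7
[11] flags=0010 GE?T → r0=0x6d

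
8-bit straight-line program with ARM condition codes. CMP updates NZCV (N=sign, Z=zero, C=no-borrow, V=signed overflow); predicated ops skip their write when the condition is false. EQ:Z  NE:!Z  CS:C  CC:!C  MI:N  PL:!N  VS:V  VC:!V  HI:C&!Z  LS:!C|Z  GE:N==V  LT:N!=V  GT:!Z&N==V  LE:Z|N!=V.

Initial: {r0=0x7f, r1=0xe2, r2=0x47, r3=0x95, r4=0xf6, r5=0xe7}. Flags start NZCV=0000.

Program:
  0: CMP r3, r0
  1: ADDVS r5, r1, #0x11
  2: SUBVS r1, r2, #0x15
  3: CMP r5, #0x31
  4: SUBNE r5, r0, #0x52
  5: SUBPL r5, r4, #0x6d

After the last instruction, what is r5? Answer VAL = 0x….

VAL = 0x2d

0: ✓ CMP  NZCV=0011
1: ✓ ADDVS  r5←0xf3
2: ✓ SUBVS  r1←0x32
3: ✓ CMP  NZCV=1010
4: ✓ SUBNE  r5←0x2d
5: · SUBPL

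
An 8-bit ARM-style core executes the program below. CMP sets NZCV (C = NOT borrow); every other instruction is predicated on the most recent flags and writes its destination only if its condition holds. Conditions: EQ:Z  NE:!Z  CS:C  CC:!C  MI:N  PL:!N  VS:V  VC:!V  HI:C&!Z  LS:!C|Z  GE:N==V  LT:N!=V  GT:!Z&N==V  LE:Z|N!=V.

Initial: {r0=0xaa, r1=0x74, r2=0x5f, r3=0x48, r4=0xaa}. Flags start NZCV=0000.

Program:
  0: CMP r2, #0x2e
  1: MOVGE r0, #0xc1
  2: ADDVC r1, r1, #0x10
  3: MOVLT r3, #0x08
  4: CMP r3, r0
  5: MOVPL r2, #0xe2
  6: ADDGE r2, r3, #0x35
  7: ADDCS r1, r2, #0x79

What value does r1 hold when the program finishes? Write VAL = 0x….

0: ✓ CMP  NZCV=0010
1: ✓ MOVGE  r0←0xc1
2: ✓ ADDVC  r1←0x84
3: · MOVLT
4: ✓ CMP  NZCV=1001
5: · MOVPL
6: ✓ ADDGE  r2←0x7d
7: · ADDCS

VAL = 0x84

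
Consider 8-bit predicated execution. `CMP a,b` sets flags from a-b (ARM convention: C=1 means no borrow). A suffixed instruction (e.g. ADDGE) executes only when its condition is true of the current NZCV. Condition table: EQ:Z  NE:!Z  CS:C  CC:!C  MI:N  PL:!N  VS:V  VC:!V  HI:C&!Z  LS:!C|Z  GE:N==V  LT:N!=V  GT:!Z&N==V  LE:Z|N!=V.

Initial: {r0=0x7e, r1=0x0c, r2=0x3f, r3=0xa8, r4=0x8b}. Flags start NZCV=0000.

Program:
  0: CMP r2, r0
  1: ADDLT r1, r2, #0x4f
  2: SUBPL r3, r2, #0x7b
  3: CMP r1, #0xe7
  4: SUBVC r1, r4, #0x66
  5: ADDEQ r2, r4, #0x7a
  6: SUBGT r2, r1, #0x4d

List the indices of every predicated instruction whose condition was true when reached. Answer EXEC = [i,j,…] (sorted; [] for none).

EXEC = [1,4]

0: ✓ CMP  NZCV=1000
1: ✓ ADDLT  r1←0x8e
2: · SUBPL
3: ✓ CMP  NZCV=1000
4: ✓ SUBVC  r1←0x25
5: · ADDEQ
6: · SUBGT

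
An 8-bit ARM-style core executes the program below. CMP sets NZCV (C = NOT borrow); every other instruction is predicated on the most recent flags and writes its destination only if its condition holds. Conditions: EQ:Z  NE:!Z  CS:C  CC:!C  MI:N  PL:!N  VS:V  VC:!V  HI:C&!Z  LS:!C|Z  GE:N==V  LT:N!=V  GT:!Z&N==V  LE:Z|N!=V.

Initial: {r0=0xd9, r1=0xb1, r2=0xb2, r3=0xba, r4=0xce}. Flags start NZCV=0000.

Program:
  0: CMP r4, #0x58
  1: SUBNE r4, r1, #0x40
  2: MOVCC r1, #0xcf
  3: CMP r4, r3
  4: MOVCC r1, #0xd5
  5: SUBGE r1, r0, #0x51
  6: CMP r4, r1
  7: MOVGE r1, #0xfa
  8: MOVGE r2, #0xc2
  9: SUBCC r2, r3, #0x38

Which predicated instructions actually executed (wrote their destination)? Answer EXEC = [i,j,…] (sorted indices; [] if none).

[0] flags=0011 → (cmp)
[1] flags=0011 NE?T → r4=0x71
[2] flags=0011 CC?F → skip
[3] flags=1001 → (cmp)
[4] flags=1001 CC?T → r1=0xd5
[5] flags=1001 GE?T → r1=0x88
[6] flags=1001 → (cmp)
[7] flags=1001 GE?T → r1=0xfa
[8] flags=1001 GE?T → r2=0xc2
[9] flags=1001 CC?T → r2=0x82

EXEC = [1,4,5,7,8,9]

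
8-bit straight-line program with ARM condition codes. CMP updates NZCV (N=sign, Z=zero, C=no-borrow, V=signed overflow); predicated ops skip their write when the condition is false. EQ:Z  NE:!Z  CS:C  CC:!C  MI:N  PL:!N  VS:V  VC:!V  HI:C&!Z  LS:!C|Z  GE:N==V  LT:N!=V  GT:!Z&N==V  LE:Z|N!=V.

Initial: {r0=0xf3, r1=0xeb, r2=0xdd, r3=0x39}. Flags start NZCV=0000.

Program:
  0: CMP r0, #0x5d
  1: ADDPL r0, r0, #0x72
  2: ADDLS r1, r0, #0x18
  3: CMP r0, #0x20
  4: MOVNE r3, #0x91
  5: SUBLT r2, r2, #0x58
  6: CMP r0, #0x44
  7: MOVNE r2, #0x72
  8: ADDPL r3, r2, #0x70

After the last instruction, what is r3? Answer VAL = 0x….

0: ✓ CMP  NZCV=1010
1: · ADDPL
2: · ADDLS
3: ✓ CMP  NZCV=1010
4: ✓ MOVNE  r3←0x91
5: ✓ SUBLT  r2←0x85
6: ✓ CMP  NZCV=1010
7: ✓ MOVNE  r2←0x72
8: · ADDPL

VAL = 0x91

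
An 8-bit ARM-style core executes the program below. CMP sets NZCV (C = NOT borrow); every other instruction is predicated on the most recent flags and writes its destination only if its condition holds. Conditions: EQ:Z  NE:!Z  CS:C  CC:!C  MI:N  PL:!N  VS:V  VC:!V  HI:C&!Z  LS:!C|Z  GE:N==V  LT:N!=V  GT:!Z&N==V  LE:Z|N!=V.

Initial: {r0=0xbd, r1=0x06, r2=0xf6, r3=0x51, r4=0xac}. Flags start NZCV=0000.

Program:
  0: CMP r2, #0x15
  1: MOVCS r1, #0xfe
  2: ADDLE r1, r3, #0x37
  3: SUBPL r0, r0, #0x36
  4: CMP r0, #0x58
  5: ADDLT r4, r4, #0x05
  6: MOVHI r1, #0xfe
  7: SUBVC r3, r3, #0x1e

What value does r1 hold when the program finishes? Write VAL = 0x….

[0] flags=1010 → (cmp)
[1] flags=1010 CS?T → r1=0xfe
[2] flags=1010 LE?T → r1=0x88
[3] flags=1010 PL?F → skip
[4] flags=0011 → (cmp)
[5] flags=0011 LT?T → r4=0xb1
[6] flags=0011 HI?T → r1=0xfe
[7] flags=0011 VC?F → skip

VAL = 0xfe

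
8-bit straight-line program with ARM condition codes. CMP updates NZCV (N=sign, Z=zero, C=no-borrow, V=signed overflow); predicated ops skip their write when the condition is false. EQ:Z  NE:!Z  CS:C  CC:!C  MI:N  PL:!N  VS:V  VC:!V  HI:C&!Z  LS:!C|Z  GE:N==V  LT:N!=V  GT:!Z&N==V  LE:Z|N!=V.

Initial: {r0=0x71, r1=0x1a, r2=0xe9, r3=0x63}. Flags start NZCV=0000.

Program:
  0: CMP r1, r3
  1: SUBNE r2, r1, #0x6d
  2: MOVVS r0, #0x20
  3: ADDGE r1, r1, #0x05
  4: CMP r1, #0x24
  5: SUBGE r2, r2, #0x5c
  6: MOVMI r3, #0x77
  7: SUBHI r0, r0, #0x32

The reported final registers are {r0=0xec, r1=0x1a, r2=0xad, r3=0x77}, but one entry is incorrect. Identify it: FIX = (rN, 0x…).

[0] flags=1000 → (cmp)
[1] flags=1000 NE?T → r2=0xad
[2] flags=1000 VS?F → skip
[3] flags=1000 GE?F → skip
[4] flags=1000 → (cmp)
[5] flags=1000 GE?F → skip
[6] flags=1000 MI?T → r3=0x77
[7] flags=1000 HI?F → skip

FIX = (r0, 0x71)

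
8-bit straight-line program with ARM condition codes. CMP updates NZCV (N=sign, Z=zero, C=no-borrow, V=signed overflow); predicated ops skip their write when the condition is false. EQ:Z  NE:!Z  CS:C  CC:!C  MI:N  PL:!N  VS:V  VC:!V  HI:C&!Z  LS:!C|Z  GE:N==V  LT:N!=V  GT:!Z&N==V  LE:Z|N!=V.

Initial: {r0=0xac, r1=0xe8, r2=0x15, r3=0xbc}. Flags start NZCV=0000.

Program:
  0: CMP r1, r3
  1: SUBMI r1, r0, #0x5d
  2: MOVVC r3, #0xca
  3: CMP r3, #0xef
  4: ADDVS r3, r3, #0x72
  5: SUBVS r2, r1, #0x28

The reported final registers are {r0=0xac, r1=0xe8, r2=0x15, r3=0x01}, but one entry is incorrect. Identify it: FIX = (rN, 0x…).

FIX = (r3, 0xca)

0: ✓ CMP  NZCV=0010
1: · SUBMI
2: ✓ MOVVC  r3←0xca
3: ✓ CMP  NZCV=1000
4: · ADDVS
5: · SUBVS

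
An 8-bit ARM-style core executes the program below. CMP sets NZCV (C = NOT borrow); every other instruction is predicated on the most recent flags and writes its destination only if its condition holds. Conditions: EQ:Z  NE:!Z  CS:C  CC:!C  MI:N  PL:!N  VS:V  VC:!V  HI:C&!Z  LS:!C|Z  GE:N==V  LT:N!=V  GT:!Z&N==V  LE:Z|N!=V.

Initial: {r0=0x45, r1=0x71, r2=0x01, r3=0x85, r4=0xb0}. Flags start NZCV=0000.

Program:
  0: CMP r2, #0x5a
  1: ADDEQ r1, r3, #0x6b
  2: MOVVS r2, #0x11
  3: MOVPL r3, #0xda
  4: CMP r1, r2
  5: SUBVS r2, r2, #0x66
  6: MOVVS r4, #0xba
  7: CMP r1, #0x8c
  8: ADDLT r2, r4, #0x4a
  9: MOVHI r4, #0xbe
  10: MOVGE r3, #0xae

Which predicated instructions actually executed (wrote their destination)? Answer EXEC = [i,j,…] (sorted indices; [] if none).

0: ✓ CMP  NZCV=1000
1: · ADDEQ
2: · MOVVS
3: · MOVPL
4: ✓ CMP  NZCV=0010
5: · SUBVS
6: · MOVVS
7: ✓ CMP  NZCV=1001
8: · ADDLT
9: · MOVHI
10: ✓ MOVGE  r3←0xae

EXEC = [10]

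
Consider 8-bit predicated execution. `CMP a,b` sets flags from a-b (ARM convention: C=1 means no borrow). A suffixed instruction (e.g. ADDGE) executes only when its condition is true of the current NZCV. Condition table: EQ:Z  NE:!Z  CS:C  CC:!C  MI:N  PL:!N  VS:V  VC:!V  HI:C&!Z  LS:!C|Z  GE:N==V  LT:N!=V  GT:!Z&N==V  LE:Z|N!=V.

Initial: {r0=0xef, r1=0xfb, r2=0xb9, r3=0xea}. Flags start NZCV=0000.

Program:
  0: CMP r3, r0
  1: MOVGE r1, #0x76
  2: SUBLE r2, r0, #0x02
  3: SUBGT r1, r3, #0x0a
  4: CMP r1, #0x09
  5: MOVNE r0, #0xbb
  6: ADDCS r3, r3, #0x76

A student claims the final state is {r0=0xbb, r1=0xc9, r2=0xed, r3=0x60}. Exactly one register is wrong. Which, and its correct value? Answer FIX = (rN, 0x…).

FIX = (r1, 0xfb)

[0] flags=1000 → (cmp)
[1] flags=1000 GE?F → skip
[2] flags=1000 LE?T → r2=0xed
[3] flags=1000 GT?F → skip
[4] flags=1010 → (cmp)
[5] flags=1010 NE?T → r0=0xbb
[6] flags=1010 CS?T → r3=0x60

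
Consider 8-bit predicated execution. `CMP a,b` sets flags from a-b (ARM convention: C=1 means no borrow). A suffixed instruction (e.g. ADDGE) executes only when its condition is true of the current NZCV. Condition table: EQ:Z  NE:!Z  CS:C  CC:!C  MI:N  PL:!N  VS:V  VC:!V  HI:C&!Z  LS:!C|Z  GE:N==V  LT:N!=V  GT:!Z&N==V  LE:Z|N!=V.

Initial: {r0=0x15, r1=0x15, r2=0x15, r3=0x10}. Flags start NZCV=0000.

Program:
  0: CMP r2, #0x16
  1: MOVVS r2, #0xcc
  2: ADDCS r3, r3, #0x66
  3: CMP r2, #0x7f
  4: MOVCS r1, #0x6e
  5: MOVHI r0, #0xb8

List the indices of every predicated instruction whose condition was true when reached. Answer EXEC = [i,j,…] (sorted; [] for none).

0: ✓ CMP  NZCV=1000
1: · MOVVS
2: · ADDCS
3: ✓ CMP  NZCV=1000
4: · MOVCS
5: · MOVHI

EXEC = []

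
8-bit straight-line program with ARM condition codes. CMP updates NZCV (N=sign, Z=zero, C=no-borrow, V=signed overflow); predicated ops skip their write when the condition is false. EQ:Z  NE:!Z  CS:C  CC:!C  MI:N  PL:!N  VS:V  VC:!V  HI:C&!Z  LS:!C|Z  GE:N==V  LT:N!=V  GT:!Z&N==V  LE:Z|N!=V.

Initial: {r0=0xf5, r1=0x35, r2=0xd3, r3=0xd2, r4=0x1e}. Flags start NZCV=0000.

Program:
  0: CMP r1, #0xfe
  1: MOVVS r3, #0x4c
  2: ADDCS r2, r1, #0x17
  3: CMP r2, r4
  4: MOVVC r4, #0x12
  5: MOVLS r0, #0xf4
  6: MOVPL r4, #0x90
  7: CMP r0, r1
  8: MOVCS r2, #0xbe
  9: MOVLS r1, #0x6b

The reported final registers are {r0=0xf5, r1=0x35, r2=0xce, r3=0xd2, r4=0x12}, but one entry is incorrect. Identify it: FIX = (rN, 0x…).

[0] flags=0000 → (cmp)
[1] flags=0000 VS?F → skip
[2] flags=0000 CS?F → skip
[3] flags=1010 → (cmp)
[4] flags=1010 VC?T → r4=0x12
[5] flags=1010 LS?F → skip
[6] flags=1010 PL?F → skip
[7] flags=1010 → (cmp)
[8] flags=1010 CS?T → r2=0xbe
[9] flags=1010 LS?F → skip

FIX = (r2, 0xbe)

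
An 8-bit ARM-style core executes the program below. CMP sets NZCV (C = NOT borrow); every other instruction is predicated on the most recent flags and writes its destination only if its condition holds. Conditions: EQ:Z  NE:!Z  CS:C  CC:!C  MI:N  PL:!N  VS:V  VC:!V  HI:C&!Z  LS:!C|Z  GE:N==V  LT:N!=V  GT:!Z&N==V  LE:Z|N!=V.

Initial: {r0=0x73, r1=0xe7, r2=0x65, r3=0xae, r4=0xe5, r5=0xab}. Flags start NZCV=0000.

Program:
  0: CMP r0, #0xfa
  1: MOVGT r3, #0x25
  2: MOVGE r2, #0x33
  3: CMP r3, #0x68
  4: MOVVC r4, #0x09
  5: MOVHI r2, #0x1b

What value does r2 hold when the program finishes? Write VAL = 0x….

[0] flags=0000 → (cmp)
[1] flags=0000 GT?T → r3=0x25
[2] flags=0000 GE?T → r2=0x33
[3] flags=1000 → (cmp)
[4] flags=1000 VC?T → r4=0x09
[5] flags=1000 HI?F → skip

VAL = 0x33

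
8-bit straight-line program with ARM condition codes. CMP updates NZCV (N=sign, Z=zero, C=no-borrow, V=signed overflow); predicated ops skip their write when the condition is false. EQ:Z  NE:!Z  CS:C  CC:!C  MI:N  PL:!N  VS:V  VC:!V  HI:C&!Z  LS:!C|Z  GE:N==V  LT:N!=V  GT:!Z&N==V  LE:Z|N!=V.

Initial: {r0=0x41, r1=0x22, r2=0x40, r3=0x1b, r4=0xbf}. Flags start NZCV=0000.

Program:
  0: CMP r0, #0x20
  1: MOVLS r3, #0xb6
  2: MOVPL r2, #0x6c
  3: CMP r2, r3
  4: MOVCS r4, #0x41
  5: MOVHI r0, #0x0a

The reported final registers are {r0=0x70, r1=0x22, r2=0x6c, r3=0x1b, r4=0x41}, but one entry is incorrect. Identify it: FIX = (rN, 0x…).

[0] flags=0010 → (cmp)
[1] flags=0010 LS?F → skip
[2] flags=0010 PL?T → r2=0x6c
[3] flags=0010 → (cmp)
[4] flags=0010 CS?T → r4=0x41
[5] flags=0010 HI?T → r0=0x0a

FIX = (r0, 0x0a)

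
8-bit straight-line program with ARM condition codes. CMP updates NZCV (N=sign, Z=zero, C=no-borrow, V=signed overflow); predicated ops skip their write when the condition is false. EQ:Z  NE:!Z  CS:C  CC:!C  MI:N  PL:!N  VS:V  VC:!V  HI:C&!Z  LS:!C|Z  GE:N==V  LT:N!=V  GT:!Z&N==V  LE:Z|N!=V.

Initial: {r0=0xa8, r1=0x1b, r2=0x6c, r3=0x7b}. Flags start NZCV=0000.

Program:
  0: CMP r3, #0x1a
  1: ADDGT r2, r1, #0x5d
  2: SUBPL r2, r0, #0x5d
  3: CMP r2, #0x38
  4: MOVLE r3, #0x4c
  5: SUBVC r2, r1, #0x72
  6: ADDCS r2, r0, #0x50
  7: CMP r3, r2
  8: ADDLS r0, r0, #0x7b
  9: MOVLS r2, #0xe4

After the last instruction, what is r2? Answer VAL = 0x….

VAL = 0xe4

0: ✓ CMP  NZCV=0010
1: ✓ ADDGT  r2←0x78
2: ✓ SUBPL  r2←0x4b
3: ✓ CMP  NZCV=0010
4: · MOVLE
5: ✓ SUBVC  r2←0xa9
6: ✓ ADDCS  r2←0xf8
7: ✓ CMP  NZCV=1001
8: ✓ ADDLS  r0←0x23
9: ✓ MOVLS  r2←0xe4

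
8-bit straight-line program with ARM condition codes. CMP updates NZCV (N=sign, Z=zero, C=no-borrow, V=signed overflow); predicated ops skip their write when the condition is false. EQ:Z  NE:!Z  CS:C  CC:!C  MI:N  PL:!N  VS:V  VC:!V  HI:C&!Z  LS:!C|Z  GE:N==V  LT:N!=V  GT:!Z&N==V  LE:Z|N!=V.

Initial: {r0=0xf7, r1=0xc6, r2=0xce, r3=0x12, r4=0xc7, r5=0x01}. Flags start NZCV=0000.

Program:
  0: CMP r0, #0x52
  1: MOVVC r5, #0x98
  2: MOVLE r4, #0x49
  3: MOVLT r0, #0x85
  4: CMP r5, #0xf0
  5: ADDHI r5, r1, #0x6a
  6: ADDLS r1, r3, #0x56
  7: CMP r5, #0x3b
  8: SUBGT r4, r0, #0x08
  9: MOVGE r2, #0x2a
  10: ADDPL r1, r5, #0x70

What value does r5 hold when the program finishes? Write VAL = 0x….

VAL = 0x98

0: ✓ CMP  NZCV=1010
1: ✓ MOVVC  r5←0x98
2: ✓ MOVLE  r4←0x49
3: ✓ MOVLT  r0←0x85
4: ✓ CMP  NZCV=1000
5: · ADDHI
6: ✓ ADDLS  r1←0x68
7: ✓ CMP  NZCV=0011
8: · SUBGT
9: · MOVGE
10: ✓ ADDPL  r1←0x08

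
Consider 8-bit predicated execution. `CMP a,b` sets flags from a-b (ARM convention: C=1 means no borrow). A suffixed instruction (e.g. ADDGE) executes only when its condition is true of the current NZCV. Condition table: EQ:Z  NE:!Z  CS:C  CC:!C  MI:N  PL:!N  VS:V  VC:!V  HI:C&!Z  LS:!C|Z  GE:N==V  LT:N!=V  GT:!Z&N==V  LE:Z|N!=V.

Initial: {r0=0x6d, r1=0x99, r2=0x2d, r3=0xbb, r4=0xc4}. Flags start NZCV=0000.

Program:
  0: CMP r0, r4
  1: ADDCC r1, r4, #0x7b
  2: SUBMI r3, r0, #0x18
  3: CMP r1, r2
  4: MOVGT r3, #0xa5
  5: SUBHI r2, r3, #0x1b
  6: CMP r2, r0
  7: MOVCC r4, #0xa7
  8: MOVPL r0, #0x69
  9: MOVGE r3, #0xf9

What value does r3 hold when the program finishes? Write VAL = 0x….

0: ✓ CMP  NZCV=1001
1: ✓ ADDCC  r1←0x3f
2: ✓ SUBMI  r3←0x55
3: ✓ CMP  NZCV=0010
4: ✓ MOVGT  r3←0xa5
5: ✓ SUBHI  r2←0x8a
6: ✓ CMP  NZCV=0011
7: · MOVCC
8: ✓ MOVPL  r0←0x69
9: · MOVGE

VAL = 0xa5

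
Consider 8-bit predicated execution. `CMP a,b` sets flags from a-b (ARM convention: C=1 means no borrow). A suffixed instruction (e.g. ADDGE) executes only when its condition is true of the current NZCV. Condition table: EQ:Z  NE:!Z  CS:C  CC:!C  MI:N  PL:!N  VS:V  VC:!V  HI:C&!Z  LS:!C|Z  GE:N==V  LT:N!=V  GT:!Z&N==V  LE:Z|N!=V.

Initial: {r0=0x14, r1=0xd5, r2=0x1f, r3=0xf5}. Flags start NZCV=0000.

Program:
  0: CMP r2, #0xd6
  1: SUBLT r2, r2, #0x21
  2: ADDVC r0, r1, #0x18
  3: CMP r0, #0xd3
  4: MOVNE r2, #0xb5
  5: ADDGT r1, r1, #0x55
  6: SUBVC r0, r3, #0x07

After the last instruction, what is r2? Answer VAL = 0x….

VAL = 0xb5

[0] flags=0000 → (cmp)
[1] flags=0000 LT?F → skip
[2] flags=0000 VC?T → r0=0xed
[3] flags=0010 → (cmp)
[4] flags=0010 NE?T → r2=0xb5
[5] flags=0010 GT?T → r1=0x2a
[6] flags=0010 VC?T → r0=0xee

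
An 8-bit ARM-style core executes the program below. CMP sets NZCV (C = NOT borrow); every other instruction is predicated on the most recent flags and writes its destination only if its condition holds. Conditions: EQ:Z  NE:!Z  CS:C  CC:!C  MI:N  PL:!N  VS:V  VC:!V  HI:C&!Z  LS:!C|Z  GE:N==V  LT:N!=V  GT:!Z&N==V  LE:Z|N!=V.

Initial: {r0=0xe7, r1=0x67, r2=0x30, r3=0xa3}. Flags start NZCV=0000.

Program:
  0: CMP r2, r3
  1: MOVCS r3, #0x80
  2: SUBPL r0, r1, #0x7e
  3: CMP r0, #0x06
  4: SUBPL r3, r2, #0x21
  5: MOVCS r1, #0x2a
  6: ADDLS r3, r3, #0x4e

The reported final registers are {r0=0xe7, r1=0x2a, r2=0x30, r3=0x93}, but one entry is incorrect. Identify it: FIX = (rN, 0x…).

FIX = (r3, 0xa3)

[0] flags=1001 → (cmp)
[1] flags=1001 CS?F → skip
[2] flags=1001 PL?F → skip
[3] flags=1010 → (cmp)
[4] flags=1010 PL?F → skip
[5] flags=1010 CS?T → r1=0x2a
[6] flags=1010 LS?F → skip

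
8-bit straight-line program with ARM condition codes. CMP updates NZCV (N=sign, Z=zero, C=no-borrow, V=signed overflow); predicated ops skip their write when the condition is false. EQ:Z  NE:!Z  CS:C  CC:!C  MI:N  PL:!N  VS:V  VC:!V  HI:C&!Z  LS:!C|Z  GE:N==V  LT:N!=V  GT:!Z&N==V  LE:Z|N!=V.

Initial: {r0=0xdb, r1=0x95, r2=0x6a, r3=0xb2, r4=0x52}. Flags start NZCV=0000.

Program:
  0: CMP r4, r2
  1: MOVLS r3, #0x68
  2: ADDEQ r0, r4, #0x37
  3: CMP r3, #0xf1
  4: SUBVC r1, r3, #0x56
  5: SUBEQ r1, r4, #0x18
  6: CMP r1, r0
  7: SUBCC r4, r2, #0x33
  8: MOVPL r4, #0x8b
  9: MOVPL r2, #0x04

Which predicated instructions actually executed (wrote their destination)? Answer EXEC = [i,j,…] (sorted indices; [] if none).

[0] flags=1000 → (cmp)
[1] flags=1000 LS?T → r3=0x68
[2] flags=1000 EQ?F → skip
[3] flags=0000 → (cmp)
[4] flags=0000 VC?T → r1=0x12
[5] flags=0000 EQ?F → skip
[6] flags=0000 → (cmp)
[7] flags=0000 CC?T → r4=0x37
[8] flags=0000 PL?T → r4=0x8b
[9] flags=0000 PL?T → r2=0x04

EXEC = [1,4,7,8,9]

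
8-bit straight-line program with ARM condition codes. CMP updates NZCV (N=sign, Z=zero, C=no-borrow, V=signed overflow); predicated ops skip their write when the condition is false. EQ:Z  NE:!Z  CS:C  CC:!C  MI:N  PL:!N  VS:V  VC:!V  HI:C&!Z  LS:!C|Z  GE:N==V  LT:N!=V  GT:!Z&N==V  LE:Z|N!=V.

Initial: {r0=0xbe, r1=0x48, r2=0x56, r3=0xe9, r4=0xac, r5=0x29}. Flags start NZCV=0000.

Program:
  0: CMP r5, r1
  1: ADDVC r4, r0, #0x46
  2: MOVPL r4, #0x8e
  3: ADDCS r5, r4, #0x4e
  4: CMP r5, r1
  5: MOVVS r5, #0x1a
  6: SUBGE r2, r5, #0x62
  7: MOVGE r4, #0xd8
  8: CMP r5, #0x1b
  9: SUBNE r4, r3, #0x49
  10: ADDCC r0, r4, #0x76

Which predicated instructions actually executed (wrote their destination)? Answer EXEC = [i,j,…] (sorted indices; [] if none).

EXEC = [1,9]

0: ✓ CMP  NZCV=1000
1: ✓ ADDVC  r4←0x04
2: · MOVPL
3: · ADDCS
4: ✓ CMP  NZCV=1000
5: · MOVVS
6: · SUBGE
7: · MOVGE
8: ✓ CMP  NZCV=0010
9: ✓ SUBNE  r4←0xa0
10: · ADDCC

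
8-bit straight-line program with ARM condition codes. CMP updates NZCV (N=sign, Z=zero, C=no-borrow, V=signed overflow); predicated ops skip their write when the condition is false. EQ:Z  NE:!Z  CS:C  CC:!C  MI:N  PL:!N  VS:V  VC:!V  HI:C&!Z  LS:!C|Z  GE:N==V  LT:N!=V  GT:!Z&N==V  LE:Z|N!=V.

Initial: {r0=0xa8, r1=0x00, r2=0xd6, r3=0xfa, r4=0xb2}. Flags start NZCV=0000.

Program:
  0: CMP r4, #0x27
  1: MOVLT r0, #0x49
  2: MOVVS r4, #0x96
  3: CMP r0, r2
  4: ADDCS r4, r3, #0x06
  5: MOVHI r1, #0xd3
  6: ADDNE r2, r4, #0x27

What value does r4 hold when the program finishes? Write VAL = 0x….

VAL = 0xb2

[0] flags=1010 → (cmp)
[1] flags=1010 LT?T → r0=0x49
[2] flags=1010 VS?F → skip
[3] flags=0000 → (cmp)
[4] flags=0000 CS?F → skip
[5] flags=0000 HI?F → skip
[6] flags=0000 NE?T → r2=0xd9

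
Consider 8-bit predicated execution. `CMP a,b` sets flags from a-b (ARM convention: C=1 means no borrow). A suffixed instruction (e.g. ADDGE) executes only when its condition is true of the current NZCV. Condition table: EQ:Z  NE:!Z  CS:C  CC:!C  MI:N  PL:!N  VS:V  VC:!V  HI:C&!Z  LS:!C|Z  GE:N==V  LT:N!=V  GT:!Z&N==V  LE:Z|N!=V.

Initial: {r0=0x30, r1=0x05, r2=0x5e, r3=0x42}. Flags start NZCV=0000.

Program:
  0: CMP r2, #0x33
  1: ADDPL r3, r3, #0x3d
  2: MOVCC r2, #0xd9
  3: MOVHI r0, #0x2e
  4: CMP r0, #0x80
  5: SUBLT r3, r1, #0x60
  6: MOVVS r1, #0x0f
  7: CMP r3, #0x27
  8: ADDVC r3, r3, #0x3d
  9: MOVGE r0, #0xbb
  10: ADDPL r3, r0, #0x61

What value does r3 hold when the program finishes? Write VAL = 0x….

[0] flags=0010 → (cmp)
[1] flags=0010 PL?T → r3=0x7f
[2] flags=0010 CC?F → skip
[3] flags=0010 HI?T → r0=0x2e
[4] flags=1001 → (cmp)
[5] flags=1001 LT?F → skip
[6] flags=1001 VS?T → r1=0x0f
[7] flags=0010 → (cmp)
[8] flags=0010 VC?T → r3=0xbc
[9] flags=0010 GE?T → r0=0xbb
[10] flags=0010 PL?T → r3=0x1c

VAL = 0x1c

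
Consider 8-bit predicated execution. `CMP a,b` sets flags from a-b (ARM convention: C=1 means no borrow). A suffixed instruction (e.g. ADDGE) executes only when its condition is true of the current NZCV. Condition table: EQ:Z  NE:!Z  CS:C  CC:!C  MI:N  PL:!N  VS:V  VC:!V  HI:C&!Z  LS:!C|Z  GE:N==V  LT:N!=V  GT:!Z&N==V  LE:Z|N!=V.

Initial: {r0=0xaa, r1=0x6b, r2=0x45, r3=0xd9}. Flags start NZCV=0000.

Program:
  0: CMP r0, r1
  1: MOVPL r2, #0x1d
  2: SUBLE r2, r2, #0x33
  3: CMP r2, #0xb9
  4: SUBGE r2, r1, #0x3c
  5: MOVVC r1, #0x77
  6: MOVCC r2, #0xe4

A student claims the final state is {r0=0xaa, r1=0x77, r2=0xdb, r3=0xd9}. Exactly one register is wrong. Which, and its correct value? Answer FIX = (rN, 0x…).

0: ✓ CMP  NZCV=0011
1: ✓ MOVPL  r2←0x1d
2: ✓ SUBLE  r2←0xea
3: ✓ CMP  NZCV=0010
4: ✓ SUBGE  r2←0x2f
5: ✓ MOVVC  r1←0x77
6: · MOVCC

FIX = (r2, 0x2f)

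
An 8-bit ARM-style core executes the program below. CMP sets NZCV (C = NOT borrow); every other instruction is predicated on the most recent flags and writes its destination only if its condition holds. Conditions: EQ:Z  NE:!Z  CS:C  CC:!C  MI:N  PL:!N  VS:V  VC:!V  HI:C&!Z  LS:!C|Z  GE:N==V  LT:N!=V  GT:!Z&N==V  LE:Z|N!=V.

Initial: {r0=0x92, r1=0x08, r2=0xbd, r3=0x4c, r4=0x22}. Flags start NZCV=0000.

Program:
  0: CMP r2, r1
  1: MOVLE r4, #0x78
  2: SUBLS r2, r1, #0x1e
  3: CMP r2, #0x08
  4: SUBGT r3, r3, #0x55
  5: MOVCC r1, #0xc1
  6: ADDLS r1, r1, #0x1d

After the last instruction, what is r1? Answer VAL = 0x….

VAL = 0x08

0: ✓ CMP  NZCV=1010
1: ✓ MOVLE  r4←0x78
2: · SUBLS
3: ✓ CMP  NZCV=1010
4: · SUBGT
5: · MOVCC
6: · ADDLS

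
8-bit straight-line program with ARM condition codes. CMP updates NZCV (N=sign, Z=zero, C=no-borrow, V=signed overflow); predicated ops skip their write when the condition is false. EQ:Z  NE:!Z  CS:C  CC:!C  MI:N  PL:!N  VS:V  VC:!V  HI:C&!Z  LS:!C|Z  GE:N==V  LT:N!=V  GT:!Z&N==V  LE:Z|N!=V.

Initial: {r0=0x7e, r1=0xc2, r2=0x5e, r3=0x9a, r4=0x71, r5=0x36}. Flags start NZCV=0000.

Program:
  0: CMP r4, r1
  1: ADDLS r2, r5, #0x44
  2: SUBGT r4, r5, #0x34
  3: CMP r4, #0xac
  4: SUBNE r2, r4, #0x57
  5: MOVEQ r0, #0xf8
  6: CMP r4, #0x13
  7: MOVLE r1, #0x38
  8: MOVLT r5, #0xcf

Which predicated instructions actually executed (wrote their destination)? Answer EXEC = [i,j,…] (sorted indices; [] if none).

[0] flags=1001 → (cmp)
[1] flags=1001 LS?T → r2=0x7a
[2] flags=1001 GT?T → r4=0x02
[3] flags=0000 → (cmp)
[4] flags=0000 NE?T → r2=0xab
[5] flags=0000 EQ?F → skip
[6] flags=1000 → (cmp)
[7] flags=1000 LE?T → r1=0x38
[8] flags=1000 LT?T → r5=0xcf

EXEC = [1,2,4,7,8]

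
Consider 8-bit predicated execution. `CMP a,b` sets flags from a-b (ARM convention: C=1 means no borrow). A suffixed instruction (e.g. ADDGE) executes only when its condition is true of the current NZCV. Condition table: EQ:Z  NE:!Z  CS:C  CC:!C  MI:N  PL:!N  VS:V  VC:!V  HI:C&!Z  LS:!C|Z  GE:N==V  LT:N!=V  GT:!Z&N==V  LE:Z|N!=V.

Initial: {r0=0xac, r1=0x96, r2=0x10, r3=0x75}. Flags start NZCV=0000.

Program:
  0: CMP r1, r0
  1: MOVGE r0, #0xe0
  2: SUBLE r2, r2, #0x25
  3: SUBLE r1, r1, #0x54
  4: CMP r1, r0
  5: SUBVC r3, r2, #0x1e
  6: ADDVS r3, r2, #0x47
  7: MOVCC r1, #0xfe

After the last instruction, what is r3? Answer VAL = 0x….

[0] flags=1000 → (cmp)
[1] flags=1000 GE?F → skip
[2] flags=1000 LE?T → r2=0xeb
[3] flags=1000 LE?T → r1=0x42
[4] flags=1001 → (cmp)
[5] flags=1001 VC?F → skip
[6] flags=1001 VS?T → r3=0x32
[7] flags=1001 CC?T → r1=0xfe

VAL = 0x32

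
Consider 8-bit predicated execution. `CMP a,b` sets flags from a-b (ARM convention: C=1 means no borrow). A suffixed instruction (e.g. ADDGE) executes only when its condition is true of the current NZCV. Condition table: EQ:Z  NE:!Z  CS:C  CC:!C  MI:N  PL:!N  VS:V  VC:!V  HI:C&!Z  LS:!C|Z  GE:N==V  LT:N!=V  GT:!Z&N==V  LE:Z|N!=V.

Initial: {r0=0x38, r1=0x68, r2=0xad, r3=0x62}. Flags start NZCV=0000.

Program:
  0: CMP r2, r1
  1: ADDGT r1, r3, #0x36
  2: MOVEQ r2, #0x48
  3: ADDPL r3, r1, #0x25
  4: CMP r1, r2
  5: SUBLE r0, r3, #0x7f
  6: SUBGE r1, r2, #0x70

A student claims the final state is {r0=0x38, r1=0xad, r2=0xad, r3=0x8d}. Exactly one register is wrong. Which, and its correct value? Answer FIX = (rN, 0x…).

FIX = (r1, 0x3d)

0: ✓ CMP  NZCV=0011
1: · ADDGT
2: · MOVEQ
3: ✓ ADDPL  r3←0x8d
4: ✓ CMP  NZCV=1001
5: · SUBLE
6: ✓ SUBGE  r1←0x3d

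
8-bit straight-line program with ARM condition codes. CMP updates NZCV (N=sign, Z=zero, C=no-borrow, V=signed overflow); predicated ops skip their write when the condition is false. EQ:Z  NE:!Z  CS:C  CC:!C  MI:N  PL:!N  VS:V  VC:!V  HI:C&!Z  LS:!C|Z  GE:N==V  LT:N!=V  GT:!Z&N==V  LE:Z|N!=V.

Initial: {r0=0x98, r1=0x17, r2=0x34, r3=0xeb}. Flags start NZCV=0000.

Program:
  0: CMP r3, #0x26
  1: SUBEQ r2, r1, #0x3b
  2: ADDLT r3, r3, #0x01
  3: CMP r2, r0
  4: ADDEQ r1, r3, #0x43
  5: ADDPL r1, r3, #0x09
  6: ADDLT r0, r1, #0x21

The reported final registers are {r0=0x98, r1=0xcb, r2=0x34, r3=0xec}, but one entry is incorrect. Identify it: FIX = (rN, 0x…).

0: ✓ CMP  NZCV=1010
1: · SUBEQ
2: ✓ ADDLT  r3←0xec
3: ✓ CMP  NZCV=1001
4: · ADDEQ
5: · ADDPL
6: · ADDLT

FIX = (r1, 0x17)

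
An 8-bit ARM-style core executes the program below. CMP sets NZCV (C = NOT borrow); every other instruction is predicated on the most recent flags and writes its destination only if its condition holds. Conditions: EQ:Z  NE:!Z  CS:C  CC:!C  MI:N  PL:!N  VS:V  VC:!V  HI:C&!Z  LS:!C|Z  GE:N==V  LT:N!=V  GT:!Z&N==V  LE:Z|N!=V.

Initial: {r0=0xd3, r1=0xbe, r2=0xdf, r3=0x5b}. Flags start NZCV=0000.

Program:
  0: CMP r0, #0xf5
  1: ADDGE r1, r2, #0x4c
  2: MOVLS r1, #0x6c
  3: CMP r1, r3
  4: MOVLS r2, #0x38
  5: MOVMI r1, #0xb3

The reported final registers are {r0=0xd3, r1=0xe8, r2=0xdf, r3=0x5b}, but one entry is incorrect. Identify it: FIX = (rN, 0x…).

0: ✓ CMP  NZCV=1000
1: · ADDGE
2: ✓ MOVLS  r1←0x6c
3: ✓ CMP  NZCV=0010
4: · MOVLS
5: · MOVMI

FIX = (r1, 0x6c)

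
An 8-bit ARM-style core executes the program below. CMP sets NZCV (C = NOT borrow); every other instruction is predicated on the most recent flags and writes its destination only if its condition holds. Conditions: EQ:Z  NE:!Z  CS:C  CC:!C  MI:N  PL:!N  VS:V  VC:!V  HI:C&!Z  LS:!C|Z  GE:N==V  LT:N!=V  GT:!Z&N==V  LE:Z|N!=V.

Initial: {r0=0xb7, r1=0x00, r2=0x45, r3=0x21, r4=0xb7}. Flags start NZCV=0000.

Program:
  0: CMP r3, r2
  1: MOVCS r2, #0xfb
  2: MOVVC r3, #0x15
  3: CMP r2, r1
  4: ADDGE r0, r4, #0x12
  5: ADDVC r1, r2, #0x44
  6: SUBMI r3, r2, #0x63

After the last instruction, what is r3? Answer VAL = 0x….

[0] flags=1000 → (cmp)
[1] flags=1000 CS?F → skip
[2] flags=1000 VC?T → r3=0x15
[3] flags=0010 → (cmp)
[4] flags=0010 GE?T → r0=0xc9
[5] flags=0010 VC?T → r1=0x89
[6] flags=0010 MI?F → skip

VAL = 0x15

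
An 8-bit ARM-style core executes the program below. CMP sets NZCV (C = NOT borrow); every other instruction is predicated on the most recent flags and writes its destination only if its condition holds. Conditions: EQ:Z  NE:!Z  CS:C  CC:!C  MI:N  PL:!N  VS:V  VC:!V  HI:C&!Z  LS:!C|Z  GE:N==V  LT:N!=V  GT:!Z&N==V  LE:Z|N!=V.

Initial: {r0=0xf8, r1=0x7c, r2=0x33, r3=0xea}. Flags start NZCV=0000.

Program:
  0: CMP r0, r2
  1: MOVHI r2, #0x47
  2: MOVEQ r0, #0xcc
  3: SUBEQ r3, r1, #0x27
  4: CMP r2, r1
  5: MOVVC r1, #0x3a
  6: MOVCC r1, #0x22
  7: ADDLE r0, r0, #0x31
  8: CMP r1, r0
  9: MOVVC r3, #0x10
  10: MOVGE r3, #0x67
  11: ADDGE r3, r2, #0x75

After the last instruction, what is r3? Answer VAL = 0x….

0: ✓ CMP  NZCV=1010
1: ✓ MOVHI  r2←0x47
2: · MOVEQ
3: · SUBEQ
4: ✓ CMP  NZCV=1000
5: ✓ MOVVC  r1←0x3a
6: ✓ MOVCC  r1←0x22
7: ✓ ADDLE  r0←0x29
8: ✓ CMP  NZCV=1000
9: ✓ MOVVC  r3←0x10
10: · MOVGE
11: · ADDGE

VAL = 0x10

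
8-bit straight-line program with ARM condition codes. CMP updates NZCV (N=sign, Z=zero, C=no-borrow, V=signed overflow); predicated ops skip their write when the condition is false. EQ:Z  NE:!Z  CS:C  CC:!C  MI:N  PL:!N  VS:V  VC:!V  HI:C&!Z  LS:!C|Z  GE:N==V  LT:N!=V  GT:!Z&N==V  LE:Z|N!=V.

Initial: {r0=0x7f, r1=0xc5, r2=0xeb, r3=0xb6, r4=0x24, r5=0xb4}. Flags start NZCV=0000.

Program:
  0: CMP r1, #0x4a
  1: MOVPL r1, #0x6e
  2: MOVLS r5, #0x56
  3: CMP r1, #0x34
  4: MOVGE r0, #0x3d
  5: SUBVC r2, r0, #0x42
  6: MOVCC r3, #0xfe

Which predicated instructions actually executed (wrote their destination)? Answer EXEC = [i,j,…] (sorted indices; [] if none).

EXEC = [1,4,5]

0: ✓ CMP  NZCV=0011
1: ✓ MOVPL  r1←0x6e
2: · MOVLS
3: ✓ CMP  NZCV=0010
4: ✓ MOVGE  r0←0x3d
5: ✓ SUBVC  r2←0xfb
6: · MOVCC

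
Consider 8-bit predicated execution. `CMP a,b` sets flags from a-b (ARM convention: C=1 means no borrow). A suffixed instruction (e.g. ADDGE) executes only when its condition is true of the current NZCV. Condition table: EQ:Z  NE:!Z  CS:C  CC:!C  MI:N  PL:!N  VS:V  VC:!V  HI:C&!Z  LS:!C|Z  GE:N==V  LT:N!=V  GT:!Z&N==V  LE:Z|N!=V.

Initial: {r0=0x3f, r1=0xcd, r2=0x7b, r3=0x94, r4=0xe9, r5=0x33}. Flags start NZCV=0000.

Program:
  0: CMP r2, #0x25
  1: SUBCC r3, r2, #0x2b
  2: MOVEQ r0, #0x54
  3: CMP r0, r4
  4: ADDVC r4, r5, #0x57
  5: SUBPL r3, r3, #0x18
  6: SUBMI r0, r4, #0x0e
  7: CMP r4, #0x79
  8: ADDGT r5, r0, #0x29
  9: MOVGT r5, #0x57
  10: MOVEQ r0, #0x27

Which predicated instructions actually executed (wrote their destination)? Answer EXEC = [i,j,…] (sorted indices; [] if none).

EXEC = [4,5]

[0] flags=0010 → (cmp)
[1] flags=0010 CC?F → skip
[2] flags=0010 EQ?F → skip
[3] flags=0000 → (cmp)
[4] flags=0000 VC?T → r4=0x8a
[5] flags=0000 PL?T → r3=0x7c
[6] flags=0000 MI?F → skip
[7] flags=0011 → (cmp)
[8] flags=0011 GT?F → skip
[9] flags=0011 GT?F → skip
[10] flags=0011 EQ?F → skip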